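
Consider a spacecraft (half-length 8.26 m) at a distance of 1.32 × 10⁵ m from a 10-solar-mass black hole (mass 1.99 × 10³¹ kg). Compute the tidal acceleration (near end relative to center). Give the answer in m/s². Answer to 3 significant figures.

9.54 × 10⁶ m/s²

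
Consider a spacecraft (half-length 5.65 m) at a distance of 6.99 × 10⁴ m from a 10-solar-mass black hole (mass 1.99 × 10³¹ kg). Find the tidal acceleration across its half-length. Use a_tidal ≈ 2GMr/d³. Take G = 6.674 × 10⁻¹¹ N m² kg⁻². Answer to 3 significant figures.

4.39 × 10⁷ m/s²

Δa = 2GMr/d³
   = 2 × (6.674 × 10⁻¹¹) × (1.99 × 10³¹) × (5.65) / (6.99 × 10⁴)³
   = 4.39 × 10⁷ m/s²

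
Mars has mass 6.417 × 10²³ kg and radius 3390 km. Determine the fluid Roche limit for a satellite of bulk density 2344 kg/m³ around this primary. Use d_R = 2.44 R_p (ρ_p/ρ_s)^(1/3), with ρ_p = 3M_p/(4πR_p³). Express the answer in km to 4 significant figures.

9828 km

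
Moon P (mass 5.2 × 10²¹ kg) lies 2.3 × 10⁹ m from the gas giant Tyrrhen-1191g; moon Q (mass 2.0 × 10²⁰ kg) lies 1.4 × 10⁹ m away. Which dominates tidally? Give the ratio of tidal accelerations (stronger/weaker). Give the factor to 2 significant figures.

Moon P, by a factor of ≈ 5.9

The tide-raising term goes as M/d³ (the gradient of a 1/d² field).
Moon P: (5.2 × 10²¹) / (2.3 × 10⁹)³ = 4.274 × 10⁻⁷
Moon Q: (2.0 × 10²⁰) / (1.4 × 10⁹)³ = 7.289 × 10⁻⁸
Ratio (larger/smaller) = 5.9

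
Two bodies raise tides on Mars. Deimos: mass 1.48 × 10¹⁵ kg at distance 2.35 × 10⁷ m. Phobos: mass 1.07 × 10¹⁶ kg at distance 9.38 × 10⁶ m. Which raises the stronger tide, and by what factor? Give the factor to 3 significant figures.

The tide-raising term goes as M/d³ (the gradient of a 1/d² field).
Deimos: (1.48 × 10¹⁵) / (2.35 × 10⁷)³ = 1.140 × 10⁻⁷
Phobos: (1.07 × 10¹⁶) / (9.38 × 10⁶)³ = 1.297 × 10⁻⁵
Ratio (larger/smaller) = 114

Phobos, by a factor of ≈ 114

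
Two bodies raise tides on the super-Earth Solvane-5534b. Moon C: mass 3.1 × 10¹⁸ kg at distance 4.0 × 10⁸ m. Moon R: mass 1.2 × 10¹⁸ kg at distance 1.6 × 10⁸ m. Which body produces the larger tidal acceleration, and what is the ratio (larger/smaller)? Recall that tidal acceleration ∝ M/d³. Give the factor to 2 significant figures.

Moon R, by a factor of ≈ 6.0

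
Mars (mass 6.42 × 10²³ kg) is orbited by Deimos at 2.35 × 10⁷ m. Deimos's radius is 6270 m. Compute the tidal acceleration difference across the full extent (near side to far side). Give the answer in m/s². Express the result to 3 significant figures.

8.28 × 10⁻⁵ m/s²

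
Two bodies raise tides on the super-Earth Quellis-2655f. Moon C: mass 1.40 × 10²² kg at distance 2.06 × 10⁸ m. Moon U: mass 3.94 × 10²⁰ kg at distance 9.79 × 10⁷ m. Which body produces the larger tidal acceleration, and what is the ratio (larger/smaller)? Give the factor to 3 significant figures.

Moon C, by a factor of ≈ 3.81

Tidal stretch scales as M/d³; compute that for each body.
Moon C: (1.40 × 10²²) / (2.06 × 10⁸)³ = 1.601 × 10⁻³
Moon U: (3.94 × 10²⁰) / (9.79 × 10⁷)³ = 4.199 × 10⁻⁴
Ratio (larger/smaller) = 3.81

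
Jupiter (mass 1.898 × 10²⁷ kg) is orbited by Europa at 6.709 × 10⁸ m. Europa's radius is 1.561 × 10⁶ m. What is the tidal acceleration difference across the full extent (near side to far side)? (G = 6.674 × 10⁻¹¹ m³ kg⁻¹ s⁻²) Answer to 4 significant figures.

2.619 × 10⁻³ m/s²

Differencing GM/(d−r)² and GM/(d+r)² to first order in r/d gives 4GMr/d³.
Δa = 4GMr/d³
   = 4 × (6.674 × 10⁻¹¹) × (1.898 × 10²⁷) × (1.561 × 10⁶) / (6.709 × 10⁸)³
   = 2.619 × 10⁻³ m/s²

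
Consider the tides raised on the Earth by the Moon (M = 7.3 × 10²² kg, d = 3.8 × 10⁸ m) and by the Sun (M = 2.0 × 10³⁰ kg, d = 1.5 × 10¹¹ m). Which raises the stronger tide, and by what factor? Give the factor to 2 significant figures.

Compare M/d³ for the two perturbers:
The Moon: (7.3 × 10²²) / (3.8 × 10⁸)³ = 1.330 × 10⁻³
The Sun: (2.0 × 10³⁰) / (1.5 × 10¹¹)³ = 5.926 × 10⁻⁴
Ratio (larger/smaller) = 2.2

The Moon, by a factor of ≈ 2.2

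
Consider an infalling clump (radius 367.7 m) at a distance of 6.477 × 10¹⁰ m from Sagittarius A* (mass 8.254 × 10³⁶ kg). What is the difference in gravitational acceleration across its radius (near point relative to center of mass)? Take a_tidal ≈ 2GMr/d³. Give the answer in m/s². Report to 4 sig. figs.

Δa = 2GMr/d³
   = 2 × (6.674 × 10⁻¹¹) × (8.254 × 10³⁶) × (367.7) / (6.477 × 10¹⁰)³
   = 1.491 × 10⁻³ m/s²

1.491 × 10⁻³ m/s²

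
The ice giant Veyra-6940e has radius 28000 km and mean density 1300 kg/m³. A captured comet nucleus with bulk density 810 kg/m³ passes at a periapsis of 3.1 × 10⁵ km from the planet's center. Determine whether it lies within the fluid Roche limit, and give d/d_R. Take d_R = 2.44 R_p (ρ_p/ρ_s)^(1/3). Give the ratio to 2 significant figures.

d_R = 2.44 × (28000 km) × (1300/810)^(1/3) = 79990 km
d/d_R = (3.1 × 10⁵) / (79990) = 3.9
Since d/d_R > 1, the body is outside the Roche limit.

outside; d/d_R ≈ 3.9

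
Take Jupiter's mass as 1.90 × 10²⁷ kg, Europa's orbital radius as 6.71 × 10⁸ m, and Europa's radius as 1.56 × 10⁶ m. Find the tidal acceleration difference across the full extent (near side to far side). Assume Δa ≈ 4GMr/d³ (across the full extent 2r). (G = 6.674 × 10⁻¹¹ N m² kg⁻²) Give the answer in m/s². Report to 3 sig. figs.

2.62 × 10⁻³ m/s²

Δa = 4GMr/d³
   = 4 × (6.674 × 10⁻¹¹) × (1.90 × 10²⁷) × (1.56 × 10⁶) / (6.71 × 10⁸)³
   = 2.62 × 10⁻³ m/s²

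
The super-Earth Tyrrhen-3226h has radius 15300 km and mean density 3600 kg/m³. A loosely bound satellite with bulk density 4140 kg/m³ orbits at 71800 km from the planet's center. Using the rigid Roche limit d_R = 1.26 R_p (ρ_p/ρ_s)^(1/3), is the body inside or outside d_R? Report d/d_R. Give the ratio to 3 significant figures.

d_R = 1.26 × (15300 km) × (3600/4140)^(1/3) = 18400 km
d/d_R = (71800) / (18400) = 3.90
Since d/d_R > 1, the body is outside the Roche limit.

outside; d/d_R ≈ 3.90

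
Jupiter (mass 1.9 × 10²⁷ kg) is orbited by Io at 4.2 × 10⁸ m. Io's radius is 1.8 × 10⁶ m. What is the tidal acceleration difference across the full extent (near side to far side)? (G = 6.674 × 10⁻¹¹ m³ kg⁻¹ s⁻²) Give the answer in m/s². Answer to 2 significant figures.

1.2 × 10⁻² m/s²

Δa = 4GMr/d³
   = 4 × (6.674 × 10⁻¹¹) × (1.9 × 10²⁷) × (1.8 × 10⁶) / (4.2 × 10⁸)³
   = 1.2 × 10⁻² m/s²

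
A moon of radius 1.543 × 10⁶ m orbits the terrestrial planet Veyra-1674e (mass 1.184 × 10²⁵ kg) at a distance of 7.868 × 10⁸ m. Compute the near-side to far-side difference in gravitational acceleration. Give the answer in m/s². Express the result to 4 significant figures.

Δa = 4GMr/d³
   = 4 × (6.674 × 10⁻¹¹) × (1.184 × 10²⁵) × (1.543 × 10⁶) / (7.868 × 10⁸)³
   = 1.001 × 10⁻⁵ m/s²

1.001 × 10⁻⁵ m/s²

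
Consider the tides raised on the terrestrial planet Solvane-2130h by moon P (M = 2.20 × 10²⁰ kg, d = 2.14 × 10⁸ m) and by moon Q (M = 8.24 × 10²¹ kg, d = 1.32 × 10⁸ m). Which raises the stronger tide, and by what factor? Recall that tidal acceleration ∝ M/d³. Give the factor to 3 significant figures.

Moon Q, by a factor of ≈ 160

Compare M/d³ for the two perturbers:
Moon P: (2.20 × 10²⁰) / (2.14 × 10⁸)³ = 2.245 × 10⁻⁵
Moon Q: (8.24 × 10²¹) / (1.32 × 10⁸)³ = 3.583 × 10⁻³
Ratio (larger/smaller) = 160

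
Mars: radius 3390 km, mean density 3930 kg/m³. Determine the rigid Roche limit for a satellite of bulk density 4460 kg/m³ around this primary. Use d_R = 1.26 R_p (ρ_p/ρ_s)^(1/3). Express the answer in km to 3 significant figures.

d_R = 1.26 × 3390 km × (3930/4460)^(1/3)
    = 4100 km

4100 km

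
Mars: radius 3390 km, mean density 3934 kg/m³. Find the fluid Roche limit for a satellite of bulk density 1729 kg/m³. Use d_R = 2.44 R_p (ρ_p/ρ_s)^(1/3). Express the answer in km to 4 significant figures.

d_R = 2.44 × 3390 km × (3934/1729)^(1/3)
    = 10880 km

10880 km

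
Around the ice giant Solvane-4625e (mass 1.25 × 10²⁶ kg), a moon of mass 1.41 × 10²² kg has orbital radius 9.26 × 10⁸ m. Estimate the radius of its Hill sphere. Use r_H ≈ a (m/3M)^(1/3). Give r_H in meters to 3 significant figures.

3.10 × 10⁷ m

r_H ≈ a (m/3M)^(1/3)
    = (9.26 × 10⁸) × (1.41 × 10²² / (3 × 1.25 × 10²⁶))^(1/3)
    = 3.10 × 10⁷ m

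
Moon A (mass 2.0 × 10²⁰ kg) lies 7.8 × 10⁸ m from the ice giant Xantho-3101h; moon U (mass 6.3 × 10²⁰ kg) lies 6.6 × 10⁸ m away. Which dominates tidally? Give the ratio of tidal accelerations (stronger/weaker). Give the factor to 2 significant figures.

Moon U, by a factor of ≈ 5.2

Compare M/d³ for the two perturbers:
Moon A: (2.0 × 10²⁰) / (7.8 × 10⁸)³ = 4.215 × 10⁻⁷
Moon U: (6.3 × 10²⁰) / (6.6 × 10⁸)³ = 2.191 × 10⁻⁶
Ratio (larger/smaller) = 5.2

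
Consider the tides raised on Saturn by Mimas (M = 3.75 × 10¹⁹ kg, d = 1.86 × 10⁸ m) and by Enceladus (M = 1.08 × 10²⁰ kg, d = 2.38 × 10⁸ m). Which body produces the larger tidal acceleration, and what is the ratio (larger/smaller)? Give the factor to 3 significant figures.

Compare M/d³ for the two perturbers:
Mimas: (3.75 × 10¹⁹) / (1.86 × 10⁸)³ = 5.828 × 10⁻⁶
Enceladus: (1.08 × 10²⁰) / (2.38 × 10⁸)³ = 8.011 × 10⁻⁶
Ratio (larger/smaller) = 1.37

Enceladus, by a factor of ≈ 1.37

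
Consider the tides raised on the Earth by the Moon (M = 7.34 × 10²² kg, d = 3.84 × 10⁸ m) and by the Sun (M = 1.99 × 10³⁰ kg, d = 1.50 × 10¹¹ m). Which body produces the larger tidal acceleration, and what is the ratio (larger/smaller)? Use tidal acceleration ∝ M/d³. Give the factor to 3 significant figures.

The Moon, by a factor of ≈ 2.20

Tidal acceleration ∝ M/d³, so compare M/d³ for each.
The Moon: (7.34 × 10²²) / (3.84 × 10⁸)³ = 1.296 × 10⁻³
The Sun: (1.99 × 10³⁰) / (1.50 × 10¹¹)³ = 5.896 × 10⁻⁴
Ratio (larger/smaller) = 2.20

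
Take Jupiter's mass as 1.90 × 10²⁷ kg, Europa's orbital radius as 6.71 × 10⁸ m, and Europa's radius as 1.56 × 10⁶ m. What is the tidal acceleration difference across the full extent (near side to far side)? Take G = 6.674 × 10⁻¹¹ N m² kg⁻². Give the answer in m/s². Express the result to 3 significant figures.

2.62 × 10⁻³ m/s²

Δg = 4GMr/d³
   = 4 × (6.674 × 10⁻¹¹) × (1.90 × 10²⁷) × (1.56 × 10⁶) / (6.71 × 10⁸)³
   = 2.62 × 10⁻³ m/s²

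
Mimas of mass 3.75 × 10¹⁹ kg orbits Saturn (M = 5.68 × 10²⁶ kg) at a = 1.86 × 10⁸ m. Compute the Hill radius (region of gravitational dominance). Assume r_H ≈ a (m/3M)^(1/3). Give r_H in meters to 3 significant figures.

5.21 × 10⁵ m

r_H ≈ a (m/3M)^(1/3)
    = (1.86 × 10⁸) × (3.75 × 10¹⁹ / (3 × 5.68 × 10²⁶))^(1/3)
    = 5.21 × 10⁵ m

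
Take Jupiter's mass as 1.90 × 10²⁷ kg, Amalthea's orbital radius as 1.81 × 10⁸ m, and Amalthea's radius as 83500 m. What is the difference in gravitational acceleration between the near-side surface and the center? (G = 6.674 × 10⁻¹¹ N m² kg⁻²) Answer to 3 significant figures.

Δa = 2GMr/d³
   = 2 × (6.674 × 10⁻¹¹) × (1.90 × 10²⁷) × (83500) / (1.81 × 10⁸)³
   = 3.57 × 10⁻³ m/s²

3.57 × 10⁻³ m/s²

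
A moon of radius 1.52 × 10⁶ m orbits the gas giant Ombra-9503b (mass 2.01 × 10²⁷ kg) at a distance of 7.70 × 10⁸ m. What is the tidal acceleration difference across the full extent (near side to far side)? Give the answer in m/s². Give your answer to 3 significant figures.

Differencing GM/(d−r)² and GM/(d+r)² to first order in r/d gives 4GMr/d³.
Δg = 4GMr/d³
   = 4 × (6.674 × 10⁻¹¹) × (2.01 × 10²⁷) × (1.52 × 10⁶) / (7.70 × 10⁸)³
   = 1.79 × 10⁻³ m/s²

1.79 × 10⁻³ m/s²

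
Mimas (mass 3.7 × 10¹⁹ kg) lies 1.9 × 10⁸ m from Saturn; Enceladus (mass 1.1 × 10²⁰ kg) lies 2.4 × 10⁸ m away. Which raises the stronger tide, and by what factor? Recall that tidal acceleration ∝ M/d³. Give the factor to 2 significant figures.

Enceladus, by a factor of ≈ 1.5

Tidal acceleration ∝ M/d³, so compare M/d³ for each.
Mimas: (3.7 × 10¹⁹) / (1.9 × 10⁸)³ = 5.394 × 10⁻⁶
Enceladus: (1.1 × 10²⁰) / (2.4 × 10⁸)³ = 7.957 × 10⁻⁶
Ratio (larger/smaller) = 1.5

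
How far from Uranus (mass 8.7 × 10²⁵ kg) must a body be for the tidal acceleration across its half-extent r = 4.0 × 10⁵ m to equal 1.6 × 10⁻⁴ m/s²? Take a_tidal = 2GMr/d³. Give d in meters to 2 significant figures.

2GMr/d³ = a_tidal  ⇒  d = (2GMr / a_tidal)^(1/3)
d = (2 × 6.674×10⁻¹¹ × (8.7 × 10²⁵) × (4.0 × 10⁵) / (1.6 × 10⁻⁴))^(1/3)
  = 3.1 × 10⁸ m

3.1 × 10⁸ m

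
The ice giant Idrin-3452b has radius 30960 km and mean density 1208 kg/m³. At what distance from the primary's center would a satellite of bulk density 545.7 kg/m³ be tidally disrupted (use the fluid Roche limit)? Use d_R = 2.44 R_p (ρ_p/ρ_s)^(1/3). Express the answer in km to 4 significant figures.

98450 km

d_R = 2.44 × 30960 km × (1208/545.7)^(1/3)
    = 98450 km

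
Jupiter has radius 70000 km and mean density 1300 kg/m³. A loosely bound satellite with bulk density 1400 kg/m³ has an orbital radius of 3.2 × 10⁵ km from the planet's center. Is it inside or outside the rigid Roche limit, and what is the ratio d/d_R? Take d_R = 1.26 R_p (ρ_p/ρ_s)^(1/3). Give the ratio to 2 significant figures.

outside; d/d_R ≈ 3.7

d_R = 1.26 × (70000 km) × (1300/1400)^(1/3) = 86050 km
d/d_R = (3.2 × 10⁵) / (86050) = 3.7
Since d/d_R > 1, the body is outside the Roche limit.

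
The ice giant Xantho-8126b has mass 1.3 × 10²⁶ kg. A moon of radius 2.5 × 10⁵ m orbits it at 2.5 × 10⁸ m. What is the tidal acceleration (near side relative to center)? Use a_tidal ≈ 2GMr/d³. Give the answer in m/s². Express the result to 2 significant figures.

2.8 × 10⁻⁴ m/s²

The tidal stretch is the gradient of GM/d² times the body's extent r, hence the 1/d³ dependence.
Δa = 2GMr/d³
   = 2 × (6.674 × 10⁻¹¹) × (1.3 × 10²⁶) × (2.5 × 10⁵) / (2.5 × 10⁸)³
   = 2.8 × 10⁻⁴ m/s²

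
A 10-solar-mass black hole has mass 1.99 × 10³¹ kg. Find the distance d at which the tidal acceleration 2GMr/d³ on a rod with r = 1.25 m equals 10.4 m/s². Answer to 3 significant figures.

2GMr/d³ = a_tidal  ⇒  d = (2GMr / a_tidal)^(1/3)
d = (2 × 6.674×10⁻¹¹ × (1.99 × 10³¹) × (1.25) / (10.4))^(1/3)
  = 6.83 × 10⁶ m

6.83 × 10⁶ m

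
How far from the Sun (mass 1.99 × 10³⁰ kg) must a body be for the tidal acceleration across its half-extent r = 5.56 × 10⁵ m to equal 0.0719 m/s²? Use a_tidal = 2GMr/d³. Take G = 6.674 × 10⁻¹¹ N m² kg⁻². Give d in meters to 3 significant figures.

1.27 × 10⁹ m

2GMr/d³ = a_tidal  ⇒  d = (2GMr / a_tidal)^(1/3)
d = (2 × 6.674×10⁻¹¹ × (1.99 × 10³⁰) × (5.56 × 10⁵) / (0.0719))^(1/3)
  = 1.27 × 10⁹ m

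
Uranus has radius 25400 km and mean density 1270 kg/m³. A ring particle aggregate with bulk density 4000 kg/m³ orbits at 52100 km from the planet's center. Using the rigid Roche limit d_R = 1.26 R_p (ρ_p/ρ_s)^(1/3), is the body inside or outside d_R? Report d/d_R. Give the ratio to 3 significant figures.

d_R = 1.26 × (25400 km) × (1270/4000)^(1/3) = 21830 km
d/d_R = (52100) / (21830) = 2.39
Since d/d_R > 1, the body is outside the Roche limit.

outside; d/d_R ≈ 2.39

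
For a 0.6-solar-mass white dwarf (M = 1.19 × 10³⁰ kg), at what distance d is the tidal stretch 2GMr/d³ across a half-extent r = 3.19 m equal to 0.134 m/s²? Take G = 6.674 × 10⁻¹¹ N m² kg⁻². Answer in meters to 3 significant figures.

1.56 × 10⁷ m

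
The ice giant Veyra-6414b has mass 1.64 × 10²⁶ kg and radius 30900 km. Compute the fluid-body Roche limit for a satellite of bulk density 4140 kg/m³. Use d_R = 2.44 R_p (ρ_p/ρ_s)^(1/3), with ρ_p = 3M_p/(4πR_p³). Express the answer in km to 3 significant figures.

51600 km

ρ_p = 3M_p/(4πR_p³) = 3 × (1.64 × 10²⁶) / (4π × (3.09 × 10⁷ m)³) = 1330 kg/m³
d_R = 2.44 × 30900 km × (1330/4140)^(1/3)
    = 51600 km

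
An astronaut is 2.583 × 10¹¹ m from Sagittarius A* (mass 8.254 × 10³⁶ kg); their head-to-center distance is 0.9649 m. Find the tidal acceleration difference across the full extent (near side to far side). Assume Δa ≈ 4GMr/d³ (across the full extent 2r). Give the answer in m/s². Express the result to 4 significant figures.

1.234 × 10⁻⁷ m/s²

The field gradient is 2GM/d³; across the full diameter 2r the difference is 4GMr/d³.
Δg = 4GMr/d³
   = 4 × (6.674 × 10⁻¹¹) × (8.254 × 10³⁶) × (0.9649) / (2.583 × 10¹¹)³
   = 1.234 × 10⁻⁷ m/s²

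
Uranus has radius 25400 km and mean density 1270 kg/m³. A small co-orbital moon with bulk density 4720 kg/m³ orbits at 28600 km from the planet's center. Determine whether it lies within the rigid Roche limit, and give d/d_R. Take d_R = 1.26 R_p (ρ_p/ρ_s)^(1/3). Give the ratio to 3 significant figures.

outside; d/d_R ≈ 1.38

d_R = 1.26 × (25400 km) × (1270/4720)^(1/3) = 20660 km
d/d_R = (28600) / (20660) = 1.38
Since d/d_R > 1, the body is outside the Roche limit.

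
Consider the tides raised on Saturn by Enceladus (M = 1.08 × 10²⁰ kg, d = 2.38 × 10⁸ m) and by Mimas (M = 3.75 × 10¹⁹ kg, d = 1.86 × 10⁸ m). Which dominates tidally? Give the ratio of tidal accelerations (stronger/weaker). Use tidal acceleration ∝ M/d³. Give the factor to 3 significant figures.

Enceladus, by a factor of ≈ 1.37

Tidal stretch scales as M/d³; compute that for each body.
Enceladus: (1.08 × 10²⁰) / (2.38 × 10⁸)³ = 8.011 × 10⁻⁶
Mimas: (3.75 × 10¹⁹) / (1.86 × 10⁸)³ = 5.828 × 10⁻⁶
Ratio (larger/smaller) = 1.37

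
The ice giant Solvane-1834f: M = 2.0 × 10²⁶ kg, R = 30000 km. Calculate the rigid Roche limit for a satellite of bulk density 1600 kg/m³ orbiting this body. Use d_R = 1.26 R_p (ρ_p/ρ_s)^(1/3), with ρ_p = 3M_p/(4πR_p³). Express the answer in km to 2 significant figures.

ρ_p = 3M_p/(4πR_p³) = 3 × (2.0 × 10²⁶) / (4π × (3.0 × 10⁷ m)³) = 1800 kg/m³
d_R = 1.26 × 30000 km × (1800/1600)^(1/3)
    = 39000 km

39000 km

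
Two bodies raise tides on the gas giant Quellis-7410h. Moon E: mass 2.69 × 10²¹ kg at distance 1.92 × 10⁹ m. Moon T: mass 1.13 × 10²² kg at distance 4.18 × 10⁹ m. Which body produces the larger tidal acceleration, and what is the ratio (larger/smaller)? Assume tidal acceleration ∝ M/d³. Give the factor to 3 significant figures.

Moon E, by a factor of ≈ 2.46

Compare M/d³ for the two perturbers:
Moon E: (2.69 × 10²¹) / (1.92 × 10⁹)³ = 3.801 × 10⁻⁷
Moon T: (1.13 × 10²²) / (4.18 × 10⁹)³ = 1.547 × 10⁻⁷
Ratio (larger/smaller) = 2.46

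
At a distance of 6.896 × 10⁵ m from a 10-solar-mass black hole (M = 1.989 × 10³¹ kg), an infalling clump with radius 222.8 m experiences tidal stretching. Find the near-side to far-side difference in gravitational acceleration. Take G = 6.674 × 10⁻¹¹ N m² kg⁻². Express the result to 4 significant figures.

Δa = 4GMr/d³
   = 4 × (6.674 × 10⁻¹¹) × (1.989 × 10³¹) × (222.8) / (6.896 × 10⁵)³
   = 3.607 × 10⁶ m/s²

3.607 × 10⁶ m/s²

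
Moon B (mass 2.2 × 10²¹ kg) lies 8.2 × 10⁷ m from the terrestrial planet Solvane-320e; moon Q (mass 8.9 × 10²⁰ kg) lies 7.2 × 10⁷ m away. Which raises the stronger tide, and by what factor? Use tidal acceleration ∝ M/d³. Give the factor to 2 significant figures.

Moon B, by a factor of ≈ 1.7

Compare M/d³ for the two perturbers:
Moon B: (2.2 × 10²¹) / (8.2 × 10⁷)³ = 3.990 × 10⁻³
Moon Q: (8.9 × 10²⁰) / (7.2 × 10⁷)³ = 2.384 × 10⁻³
Ratio (larger/smaller) = 1.7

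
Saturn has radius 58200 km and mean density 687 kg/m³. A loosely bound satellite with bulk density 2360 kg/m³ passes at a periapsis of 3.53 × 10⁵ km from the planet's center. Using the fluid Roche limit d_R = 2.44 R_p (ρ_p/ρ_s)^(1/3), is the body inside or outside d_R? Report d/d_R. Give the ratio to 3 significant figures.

d_R = 2.44 × (58200 km) × (687/2360)^(1/3) = 94120 km
d/d_R = (3.53 × 10⁵) / (94120) = 3.75
Since d/d_R > 1, the body is outside the Roche limit.

outside; d/d_R ≈ 3.75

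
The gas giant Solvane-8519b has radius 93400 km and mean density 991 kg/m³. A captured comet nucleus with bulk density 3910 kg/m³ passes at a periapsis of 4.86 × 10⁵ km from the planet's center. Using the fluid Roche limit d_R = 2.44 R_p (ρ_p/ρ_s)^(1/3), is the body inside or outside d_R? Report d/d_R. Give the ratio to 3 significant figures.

outside; d/d_R ≈ 3.37

d_R = 2.44 × (93400 km) × (991/3910)^(1/3) = 1.442 × 10⁵ km
d/d_R = (4.86 × 10⁵) / (1.442 × 10⁵) = 3.37
Since d/d_R > 1, the body is outside the Roche limit.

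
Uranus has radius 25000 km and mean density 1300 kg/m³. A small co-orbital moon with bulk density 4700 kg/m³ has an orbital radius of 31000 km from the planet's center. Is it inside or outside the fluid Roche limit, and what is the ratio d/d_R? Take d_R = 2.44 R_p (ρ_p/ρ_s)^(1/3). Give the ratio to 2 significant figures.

d_R = 2.44 × (25000 km) × (1300/4700)^(1/3) = 39740 km
d/d_R = (31000) / (39740) = 0.78
Since d/d_R < 1, the body is inside the Roche limit.

inside; d/d_R ≈ 0.78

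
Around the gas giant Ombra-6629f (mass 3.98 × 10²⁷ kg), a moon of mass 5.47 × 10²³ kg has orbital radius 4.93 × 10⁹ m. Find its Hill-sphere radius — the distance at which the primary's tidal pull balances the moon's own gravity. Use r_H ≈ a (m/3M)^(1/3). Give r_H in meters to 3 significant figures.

r_H ≈ a (m/3M)^(1/3)
    = (4.93 × 10⁹) × (5.47 × 10²³ / (3 × 3.98 × 10²⁷))^(1/3)
    = 1.76 × 10⁸ m

1.76 × 10⁸ m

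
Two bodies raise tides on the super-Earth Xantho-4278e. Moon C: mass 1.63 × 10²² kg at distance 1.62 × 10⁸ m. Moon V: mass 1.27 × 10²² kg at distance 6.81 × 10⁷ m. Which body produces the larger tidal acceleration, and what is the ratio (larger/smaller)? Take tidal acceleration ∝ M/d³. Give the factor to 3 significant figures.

Moon V, by a factor of ≈ 10.5

Compare M/d³ for the two perturbers:
Moon C: (1.63 × 10²²) / (1.62 × 10⁸)³ = 3.834 × 10⁻³
Moon V: (1.27 × 10²²) / (6.81 × 10⁷)³ = 4.021 × 10⁻²
Ratio (larger/smaller) = 10.5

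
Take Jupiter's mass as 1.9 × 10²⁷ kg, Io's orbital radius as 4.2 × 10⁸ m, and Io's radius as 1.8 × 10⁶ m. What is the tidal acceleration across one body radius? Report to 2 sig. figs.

6.2 × 10⁻³ m/s²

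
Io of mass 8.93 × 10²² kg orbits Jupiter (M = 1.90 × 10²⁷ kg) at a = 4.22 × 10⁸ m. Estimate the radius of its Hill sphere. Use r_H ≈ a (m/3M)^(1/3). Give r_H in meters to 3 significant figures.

r_H ≈ a (m/3M)^(1/3)
    = (4.22 × 10⁸) × (8.93 × 10²² / (3 × 1.90 × 10²⁷))^(1/3)
    = 1.06 × 10⁷ m

1.06 × 10⁷ m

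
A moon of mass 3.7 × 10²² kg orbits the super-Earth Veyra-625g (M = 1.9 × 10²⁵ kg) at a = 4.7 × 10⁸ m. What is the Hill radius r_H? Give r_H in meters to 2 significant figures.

4.1 × 10⁷ m

r_H ≈ a (m/3M)^(1/3)
    = (4.7 × 10⁸) × (3.7 × 10²² / (3 × 1.9 × 10²⁵))^(1/3)
    = 4.1 × 10⁷ m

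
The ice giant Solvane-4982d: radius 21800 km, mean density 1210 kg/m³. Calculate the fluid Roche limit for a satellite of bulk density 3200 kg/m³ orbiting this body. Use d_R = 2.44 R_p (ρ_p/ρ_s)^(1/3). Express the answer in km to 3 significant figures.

38500 km

d_R = 2.44 × 21800 km × (1210/3200)^(1/3)
    = 38500 km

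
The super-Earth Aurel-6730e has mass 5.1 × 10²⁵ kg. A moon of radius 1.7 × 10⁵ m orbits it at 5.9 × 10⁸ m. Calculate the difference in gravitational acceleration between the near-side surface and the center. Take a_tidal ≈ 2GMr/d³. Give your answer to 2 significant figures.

5.6 × 10⁻⁶ m/s²

Δg = 2GMr/d³
   = 2 × (6.674 × 10⁻¹¹) × (5.1 × 10²⁵) × (1.7 × 10⁵) / (5.9 × 10⁸)³
   = 5.6 × 10⁻⁶ m/s²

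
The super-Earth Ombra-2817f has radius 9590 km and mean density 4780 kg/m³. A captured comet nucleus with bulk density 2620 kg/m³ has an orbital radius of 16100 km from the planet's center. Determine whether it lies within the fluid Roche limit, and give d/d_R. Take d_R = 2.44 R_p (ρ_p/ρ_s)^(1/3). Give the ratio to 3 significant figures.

inside; d/d_R ≈ 0.563

d_R = 2.44 × (9590 km) × (4780/2620)^(1/3) = 28590 km
d/d_R = (16100) / (28590) = 0.563
Since d/d_R < 1, the body is inside the Roche limit.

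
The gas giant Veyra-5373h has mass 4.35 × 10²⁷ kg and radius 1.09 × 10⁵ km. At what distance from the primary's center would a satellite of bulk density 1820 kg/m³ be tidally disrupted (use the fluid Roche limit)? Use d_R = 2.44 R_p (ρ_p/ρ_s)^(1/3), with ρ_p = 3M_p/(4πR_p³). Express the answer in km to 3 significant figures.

ρ_p = 3M_p/(4πR_p³) = 3 × (4.35 × 10²⁷) / (4π × (1.09 × 10⁸ m)³) = 802 kg/m³
d_R = 2.44 × 1.09 × 10⁵ km × (802/1820)^(1/3)
    = 2.02 × 10⁵ km

2.02 × 10⁵ km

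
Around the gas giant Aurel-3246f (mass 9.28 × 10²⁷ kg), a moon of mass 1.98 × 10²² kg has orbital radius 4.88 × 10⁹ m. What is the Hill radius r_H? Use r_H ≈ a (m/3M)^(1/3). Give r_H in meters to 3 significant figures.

4.36 × 10⁷ m

r_H ≈ a (m/3M)^(1/3)
    = (4.88 × 10⁹) × (1.98 × 10²² / (3 × 9.28 × 10²⁷))^(1/3)
    = 4.36 × 10⁷ m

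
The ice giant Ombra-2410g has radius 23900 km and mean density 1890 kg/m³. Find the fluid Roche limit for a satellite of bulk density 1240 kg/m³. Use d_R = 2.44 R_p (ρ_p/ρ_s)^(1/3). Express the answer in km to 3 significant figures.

67100 km

d_R = 2.44 × 23900 km × (1890/1240)^(1/3)
    = 67100 km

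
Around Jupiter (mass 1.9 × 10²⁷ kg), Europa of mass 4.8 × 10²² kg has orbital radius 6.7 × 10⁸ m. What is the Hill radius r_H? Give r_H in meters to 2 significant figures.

r_H ≈ a (m/3M)^(1/3)
    = (6.7 × 10⁸) × (4.8 × 10²² / (3 × 1.9 × 10²⁷))^(1/3)
    = 1.4 × 10⁷ m

1.4 × 10⁷ m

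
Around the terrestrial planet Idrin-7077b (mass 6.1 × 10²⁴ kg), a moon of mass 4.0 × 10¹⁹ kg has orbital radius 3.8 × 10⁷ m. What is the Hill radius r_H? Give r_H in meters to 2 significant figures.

4.9 × 10⁵ m

r_H ≈ a (m/3M)^(1/3)
    = (3.8 × 10⁷) × (4.0 × 10¹⁹ / (3 × 6.1 × 10²⁴))^(1/3)
    = 4.9 × 10⁵ m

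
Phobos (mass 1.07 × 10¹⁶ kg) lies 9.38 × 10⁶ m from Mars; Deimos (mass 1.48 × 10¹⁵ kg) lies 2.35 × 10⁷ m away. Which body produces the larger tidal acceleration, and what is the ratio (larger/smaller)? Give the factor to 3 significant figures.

Phobos, by a factor of ≈ 114

Tidal acceleration ∝ M/d³, so compare M/d³ for each.
Phobos: (1.07 × 10¹⁶) / (9.38 × 10⁶)³ = 1.297 × 10⁻⁵
Deimos: (1.48 × 10¹⁵) / (2.35 × 10⁷)³ = 1.140 × 10⁻⁷
Ratio (larger/smaller) = 114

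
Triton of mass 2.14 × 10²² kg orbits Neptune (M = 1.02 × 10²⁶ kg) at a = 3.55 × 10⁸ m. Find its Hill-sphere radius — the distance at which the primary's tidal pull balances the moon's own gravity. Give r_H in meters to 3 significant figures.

1.46 × 10⁷ m

r_H ≈ a (m/3M)^(1/3)
    = (3.55 × 10⁸) × (2.14 × 10²² / (3 × 1.02 × 10²⁶))^(1/3)
    = 1.46 × 10⁷ m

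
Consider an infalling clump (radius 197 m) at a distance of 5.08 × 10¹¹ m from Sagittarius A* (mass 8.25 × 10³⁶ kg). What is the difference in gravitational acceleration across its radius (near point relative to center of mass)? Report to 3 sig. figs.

a_tidal = 2GMr/d³
        = 2 × (6.674 × 10⁻¹¹) × (8.25 × 10³⁶) × (197) / (5.08 × 10¹¹)³
        = 1.65 × 10⁻⁶ m/s²

1.65 × 10⁻⁶ m/s²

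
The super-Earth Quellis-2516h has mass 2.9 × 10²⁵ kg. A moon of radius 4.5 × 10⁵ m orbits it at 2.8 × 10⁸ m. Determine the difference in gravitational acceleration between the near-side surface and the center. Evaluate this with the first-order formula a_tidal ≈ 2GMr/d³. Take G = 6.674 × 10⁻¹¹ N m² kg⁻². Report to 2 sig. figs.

Δa = 2GMr/d³
   = 2 × (6.674 × 10⁻¹¹) × (2.9 × 10²⁵) × (4.5 × 10⁵) / (2.8 × 10⁸)³
   = 7.9 × 10⁻⁵ m/s²

7.9 × 10⁻⁵ m/s²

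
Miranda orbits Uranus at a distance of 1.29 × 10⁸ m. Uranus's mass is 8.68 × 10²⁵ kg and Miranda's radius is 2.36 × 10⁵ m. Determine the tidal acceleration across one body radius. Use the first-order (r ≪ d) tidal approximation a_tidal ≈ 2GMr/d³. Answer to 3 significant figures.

1.27 × 10⁻³ m/s²

a_tidal = 2GMr/d³
        = 2 × (6.674 × 10⁻¹¹) × (8.68 × 10²⁵) × (2.36 × 10⁵) / (1.29 × 10⁸)³
        = 1.27 × 10⁻³ m/s²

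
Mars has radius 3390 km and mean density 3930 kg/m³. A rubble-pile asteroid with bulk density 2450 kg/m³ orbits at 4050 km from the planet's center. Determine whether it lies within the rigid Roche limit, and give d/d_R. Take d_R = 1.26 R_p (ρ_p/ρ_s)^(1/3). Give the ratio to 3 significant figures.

d_R = 1.26 × (3390 km) × (3930/2450)^(1/3) = 5000 km
d/d_R = (4050) / (5000) = 0.810
Since d/d_R < 1, the body is inside the Roche limit.

inside; d/d_R ≈ 0.810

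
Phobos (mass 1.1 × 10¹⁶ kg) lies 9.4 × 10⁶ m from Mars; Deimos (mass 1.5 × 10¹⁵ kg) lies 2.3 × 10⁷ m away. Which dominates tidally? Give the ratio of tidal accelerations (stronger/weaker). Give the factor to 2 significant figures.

Phobos, by a factor of ≈ 110

The tide-raising term goes as M/d³ (the gradient of a 1/d² field).
Phobos: (1.1 × 10¹⁶) / (9.4 × 10⁶)³ = 1.324 × 10⁻⁵
Deimos: (1.5 × 10¹⁵) / (2.3 × 10⁷)³ = 1.233 × 10⁻⁷
Ratio (larger/smaller) = 110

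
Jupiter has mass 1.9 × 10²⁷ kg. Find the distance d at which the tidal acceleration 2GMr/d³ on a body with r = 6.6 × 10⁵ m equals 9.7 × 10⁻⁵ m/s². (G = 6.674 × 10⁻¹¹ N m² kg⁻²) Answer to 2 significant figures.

1.2 × 10⁹ m

2GMr/d³ = a_tidal  ⇒  d = (2GMr / a_tidal)^(1/3)
d = (2 × 6.674×10⁻¹¹ × (1.9 × 10²⁷) × (6.6 × 10⁵) / (9.7 × 10⁻⁵))^(1/3)
  = 1.2 × 10⁹ m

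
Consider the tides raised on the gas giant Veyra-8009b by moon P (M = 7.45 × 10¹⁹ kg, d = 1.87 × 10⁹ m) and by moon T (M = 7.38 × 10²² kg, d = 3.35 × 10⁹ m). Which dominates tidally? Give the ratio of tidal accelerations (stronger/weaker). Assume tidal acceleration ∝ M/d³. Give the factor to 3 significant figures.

Tidal acceleration ∝ M/d³, so compare M/d³ for each.
Moon P: (7.45 × 10¹⁹) / (1.87 × 10⁹)³ = 1.139 × 10⁻⁸
Moon T: (7.38 × 10²²) / (3.35 × 10⁹)³ = 1.963 × 10⁻⁶
Ratio (larger/smaller) = 172

Moon T, by a factor of ≈ 172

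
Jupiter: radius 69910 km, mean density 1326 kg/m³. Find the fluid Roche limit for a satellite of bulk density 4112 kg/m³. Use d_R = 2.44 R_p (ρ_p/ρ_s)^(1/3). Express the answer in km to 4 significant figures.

d_R = 2.44 × 69910 km × (1326/4112)^(1/3)
    = 1.170 × 10⁵ km

1.170 × 10⁵ km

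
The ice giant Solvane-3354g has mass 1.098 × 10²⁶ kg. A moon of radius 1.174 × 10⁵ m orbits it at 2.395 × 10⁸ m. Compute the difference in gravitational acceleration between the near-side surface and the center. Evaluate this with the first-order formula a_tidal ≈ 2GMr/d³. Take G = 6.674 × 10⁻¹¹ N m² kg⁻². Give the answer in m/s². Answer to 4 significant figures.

Δa = 2GMr/d³
   = 2 × (6.674 × 10⁻¹¹) × (1.098 × 10²⁶) × (1.174 × 10⁵) / (2.395 × 10⁸)³
   = 1.252 × 10⁻⁴ m/s²

1.252 × 10⁻⁴ m/s²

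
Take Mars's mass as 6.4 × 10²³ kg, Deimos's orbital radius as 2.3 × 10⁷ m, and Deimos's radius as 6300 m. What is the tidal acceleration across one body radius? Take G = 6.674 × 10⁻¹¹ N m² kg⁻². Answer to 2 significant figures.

4.4 × 10⁻⁵ m/s²

Δg = 2GMr/d³
   = 2 × (6.674 × 10⁻¹¹) × (6.4 × 10²³) × (6300) / (2.3 × 10⁷)³
   = 4.4 × 10⁻⁵ m/s²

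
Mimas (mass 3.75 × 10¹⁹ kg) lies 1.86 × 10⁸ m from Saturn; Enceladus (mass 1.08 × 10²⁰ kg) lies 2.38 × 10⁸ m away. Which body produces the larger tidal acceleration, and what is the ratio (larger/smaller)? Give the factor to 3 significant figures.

Tidal acceleration ∝ M/d³, so compare M/d³ for each.
Mimas: (3.75 × 10¹⁹) / (1.86 × 10⁸)³ = 5.828 × 10⁻⁶
Enceladus: (1.08 × 10²⁰) / (2.38 × 10⁸)³ = 8.011 × 10⁻⁶
Ratio (larger/smaller) = 1.37

Enceladus, by a factor of ≈ 1.37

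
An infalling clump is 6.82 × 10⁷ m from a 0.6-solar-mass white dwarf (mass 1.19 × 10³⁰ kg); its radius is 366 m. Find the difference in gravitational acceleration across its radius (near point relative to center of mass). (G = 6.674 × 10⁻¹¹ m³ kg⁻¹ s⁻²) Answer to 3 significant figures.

1.83 × 10⁻¹ m/s²

Δa = 2GMr/d³
   = 2 × (6.674 × 10⁻¹¹) × (1.19 × 10³⁰) × (366) / (6.82 × 10⁷)³
   = 1.83 × 10⁻¹ m/s²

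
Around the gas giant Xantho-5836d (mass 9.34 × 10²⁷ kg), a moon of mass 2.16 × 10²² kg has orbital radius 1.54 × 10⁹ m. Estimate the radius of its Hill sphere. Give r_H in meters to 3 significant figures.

1.41 × 10⁷ m

r_H ≈ a (m/3M)^(1/3)
    = (1.54 × 10⁹) × (2.16 × 10²² / (3 × 9.34 × 10²⁷))^(1/3)
    = 1.41 × 10⁷ m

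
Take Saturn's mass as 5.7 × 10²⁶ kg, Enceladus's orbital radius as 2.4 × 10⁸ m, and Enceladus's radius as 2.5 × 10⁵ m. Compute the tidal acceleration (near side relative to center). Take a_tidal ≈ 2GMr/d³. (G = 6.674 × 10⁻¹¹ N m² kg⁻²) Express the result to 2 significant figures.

The tidal stretch is the gradient of GM/d² times the body's extent r, hence the 1/d³ dependence.
Δa = 2GMr/d³
   = 2 × (6.674 × 10⁻¹¹) × (5.7 × 10²⁶) × (2.5 × 10⁵) / (2.4 × 10⁸)³
   = 1.4 × 10⁻³ m/s²

1.4 × 10⁻³ m/s²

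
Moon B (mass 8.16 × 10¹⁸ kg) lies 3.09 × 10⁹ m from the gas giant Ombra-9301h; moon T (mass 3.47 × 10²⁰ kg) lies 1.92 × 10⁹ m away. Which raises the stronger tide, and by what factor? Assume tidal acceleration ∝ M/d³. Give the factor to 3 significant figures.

Moon T, by a factor of ≈ 177

Tidal stretch scales as M/d³; compute that for each body.
Moon B: (8.16 × 10¹⁸) / (3.09 × 10⁹)³ = 2.766 × 10⁻¹⁰
Moon T: (3.47 × 10²⁰) / (1.92 × 10⁹)³ = 4.903 × 10⁻⁸
Ratio (larger/smaller) = 177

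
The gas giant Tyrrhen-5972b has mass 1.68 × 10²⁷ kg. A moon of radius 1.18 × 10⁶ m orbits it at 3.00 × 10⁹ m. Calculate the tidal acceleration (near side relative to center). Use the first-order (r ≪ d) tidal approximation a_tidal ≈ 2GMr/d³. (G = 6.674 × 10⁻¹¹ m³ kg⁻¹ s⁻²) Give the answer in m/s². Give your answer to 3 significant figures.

9.80 × 10⁻⁶ m/s²

Since r ≪ d, expand the inverse-square field across one radius to get the leading 2GMr/d³ term.
Δg = 2GMr/d³
   = 2 × (6.674 × 10⁻¹¹) × (1.68 × 10²⁷) × (1.18 × 10⁶) / (3.00 × 10⁹)³
   = 9.80 × 10⁻⁶ m/s²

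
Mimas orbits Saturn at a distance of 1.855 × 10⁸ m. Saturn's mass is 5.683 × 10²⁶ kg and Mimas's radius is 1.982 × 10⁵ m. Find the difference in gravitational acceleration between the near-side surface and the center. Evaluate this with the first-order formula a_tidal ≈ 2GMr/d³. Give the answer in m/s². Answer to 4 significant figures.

2.355 × 10⁻³ m/s²

a_tidal = 2GMr/d³
        = 2 × (6.674 × 10⁻¹¹) × (5.683 × 10²⁶) × (1.982 × 10⁵) / (1.855 × 10⁸)³
        = 2.355 × 10⁻³ m/s²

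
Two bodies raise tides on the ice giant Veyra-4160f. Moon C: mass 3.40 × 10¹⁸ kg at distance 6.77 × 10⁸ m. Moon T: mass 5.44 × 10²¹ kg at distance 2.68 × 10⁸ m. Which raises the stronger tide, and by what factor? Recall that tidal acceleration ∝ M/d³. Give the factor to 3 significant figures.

Tidal stretch scales as M/d³; compute that for each body.
Moon C: (3.40 × 10¹⁸) / (6.77 × 10⁸)³ = 1.096 × 10⁻⁸
Moon T: (5.44 × 10²¹) / (2.68 × 10⁸)³ = 2.826 × 10⁻⁴
Ratio (larger/smaller) = 25800

Moon T, by a factor of ≈ 25800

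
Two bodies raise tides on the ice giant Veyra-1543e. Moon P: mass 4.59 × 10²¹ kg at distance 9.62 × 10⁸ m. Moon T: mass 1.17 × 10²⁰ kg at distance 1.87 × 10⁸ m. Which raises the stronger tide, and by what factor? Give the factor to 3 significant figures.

Moon T, by a factor of ≈ 3.47

The tide-raising term goes as M/d³ (the gradient of a 1/d² field).
Moon P: (4.59 × 10²¹) / (9.62 × 10⁸)³ = 5.156 × 10⁻⁶
Moon T: (1.17 × 10²⁰) / (1.87 × 10⁸)³ = 1.789 × 10⁻⁵
Ratio (larger/smaller) = 3.47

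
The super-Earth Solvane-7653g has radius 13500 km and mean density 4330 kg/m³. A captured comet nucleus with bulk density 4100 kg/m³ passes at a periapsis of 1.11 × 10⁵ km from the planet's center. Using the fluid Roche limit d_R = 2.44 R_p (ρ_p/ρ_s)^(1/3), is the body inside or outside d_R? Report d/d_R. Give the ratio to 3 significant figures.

outside; d/d_R ≈ 3.31

d_R = 2.44 × (13500 km) × (4330/4100)^(1/3) = 33540 km
d/d_R = (1.11 × 10⁵) / (33540) = 3.31
Since d/d_R > 1, the body is outside the Roche limit.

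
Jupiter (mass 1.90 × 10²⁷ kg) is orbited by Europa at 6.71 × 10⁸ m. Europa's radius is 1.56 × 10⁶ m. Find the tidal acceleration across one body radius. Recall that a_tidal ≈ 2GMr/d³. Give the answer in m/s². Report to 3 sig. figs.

1.31 × 10⁻³ m/s²

a_tidal = 2GMr/d³
        = 2 × (6.674 × 10⁻¹¹) × (1.90 × 10²⁷) × (1.56 × 10⁶) / (6.71 × 10⁸)³
        = 1.31 × 10⁻³ m/s²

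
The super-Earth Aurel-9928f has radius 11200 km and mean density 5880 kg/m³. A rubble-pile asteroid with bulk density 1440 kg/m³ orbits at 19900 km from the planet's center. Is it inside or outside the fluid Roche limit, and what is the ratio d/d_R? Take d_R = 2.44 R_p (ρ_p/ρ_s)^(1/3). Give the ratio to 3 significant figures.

d_R = 2.44 × (11200 km) × (5880/1440)^(1/3) = 43680 km
d/d_R = (19900) / (43680) = 0.456
Since d/d_R < 1, the body is inside the Roche limit.

inside; d/d_R ≈ 0.456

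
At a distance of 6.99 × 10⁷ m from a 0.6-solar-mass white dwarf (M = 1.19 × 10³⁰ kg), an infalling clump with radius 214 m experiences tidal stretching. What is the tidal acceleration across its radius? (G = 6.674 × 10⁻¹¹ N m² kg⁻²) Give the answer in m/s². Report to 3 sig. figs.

Δg = 2GMr/d³
   = 2 × (6.674 × 10⁻¹¹) × (1.19 × 10³⁰) × (214) / (6.99 × 10⁷)³
   = 9.95 × 10⁻² m/s²

9.95 × 10⁻² m/s²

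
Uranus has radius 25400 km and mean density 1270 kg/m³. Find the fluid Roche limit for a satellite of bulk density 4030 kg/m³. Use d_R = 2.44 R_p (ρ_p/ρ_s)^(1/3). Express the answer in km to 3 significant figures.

42200 km

d_R = 2.44 × 25400 km × (1270/4030)^(1/3)
    = 42200 km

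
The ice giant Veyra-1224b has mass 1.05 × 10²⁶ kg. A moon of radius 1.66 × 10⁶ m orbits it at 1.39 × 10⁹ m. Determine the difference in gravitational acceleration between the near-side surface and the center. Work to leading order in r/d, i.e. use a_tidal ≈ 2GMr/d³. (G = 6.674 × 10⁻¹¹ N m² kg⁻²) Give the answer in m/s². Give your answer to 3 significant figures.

8.66 × 10⁻⁶ m/s²

Since r ≪ d, expand the inverse-square field across one radius to get the leading 2GMr/d³ term.
Δa = 2GMr/d³
   = 2 × (6.674 × 10⁻¹¹) × (1.05 × 10²⁶) × (1.66 × 10⁶) / (1.39 × 10⁹)³
   = 8.66 × 10⁻⁶ m/s²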